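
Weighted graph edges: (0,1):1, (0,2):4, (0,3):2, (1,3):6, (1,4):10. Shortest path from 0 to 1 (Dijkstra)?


Dijkstra from 0:
Distances: {0: 0, 1: 1, 2: 4, 3: 2, 4: 11}
Shortest distance to 1 = 1, path = [0, 1]


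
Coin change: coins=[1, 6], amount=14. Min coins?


dp[0]=0; dp[i]=1+min(dp[i-c] for c in coins)
...dp[9]=4, dp[10]=5, dp[11]=6, dp[12]=2, dp[13]=3, dp[14]=4
Minimum coins for 14 = 4


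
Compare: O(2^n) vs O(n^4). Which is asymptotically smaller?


quartic grows slower than exponential
O(n^4) is asymptotically smaller; O(2^n) grows faster


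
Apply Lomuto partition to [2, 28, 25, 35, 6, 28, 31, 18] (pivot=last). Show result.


Elements <= 18 go left of pivot.
Result: [2, 6, 18, 35, 28, 28, 31, 25], pivot at index 2


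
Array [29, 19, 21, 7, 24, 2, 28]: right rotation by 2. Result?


Right rotate by 2: [2, 28, 29, 19, 21, 7, 24]


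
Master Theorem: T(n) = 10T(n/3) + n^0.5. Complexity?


a=10, b=3, c=0.5. log_3(10)=2.096 > c=0.5. Case 1: O(n^log_b(a)) = O(n^2.096)
Complexity: O(n^2.096)


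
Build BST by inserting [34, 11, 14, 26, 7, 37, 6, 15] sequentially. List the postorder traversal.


Root = 34; build tree by BST insertion.
Postorder traversal: [6, 7, 15, 26, 14, 11, 37, 34]


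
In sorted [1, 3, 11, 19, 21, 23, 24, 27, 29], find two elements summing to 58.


Two pointers: lo=0, hi=8
No pair sums to 58


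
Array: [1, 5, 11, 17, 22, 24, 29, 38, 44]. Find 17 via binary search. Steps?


Search for 17:
[0,8] mid=4 arr[4]=22
[0,3] mid=1 arr[1]=5
[2,3] mid=2 arr[2]=11
[3,3] mid=3 arr[3]=17
Total: 4 comparisons


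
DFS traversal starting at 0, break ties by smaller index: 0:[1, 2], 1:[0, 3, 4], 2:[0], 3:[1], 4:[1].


DFS stack-based: start with [0]
Visit order: [0, 1, 3, 4, 2]


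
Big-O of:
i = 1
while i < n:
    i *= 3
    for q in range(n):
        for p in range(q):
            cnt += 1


Per nesting level: O(log n) * O(n) * O(n) [triangular over q] = O(n^2 log n)
Complexity: O(n^2 log n)


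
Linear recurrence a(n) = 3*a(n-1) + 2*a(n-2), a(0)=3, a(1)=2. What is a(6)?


Build bottom-up:
...a(4)=144, a(5)=512, a(6)=3*512+2*144=1824


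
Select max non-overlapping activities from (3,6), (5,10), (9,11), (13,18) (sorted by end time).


Greedy: pick earliest-ending, then skip overlaps.
Selected (3 activities): [(3, 6), (9, 11), (13, 18)]


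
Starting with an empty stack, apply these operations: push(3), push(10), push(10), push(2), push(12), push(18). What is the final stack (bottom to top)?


push(3) -> [3]
push(10) -> [3, 10]
push(10) -> [3, 10, 10]
push(2) -> [3, 10, 10, 2]
push(12) -> [3, 10, 10, 2, 12]
push(18) -> [3, 10, 10, 2, 12, 18]
Final stack (bottom to top): [3, 10, 10, 2, 12, 18]


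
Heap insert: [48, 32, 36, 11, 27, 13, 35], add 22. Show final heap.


Append 22: [48, 32, 36, 11, 27, 13, 35, 22]
Bubble up: swap idx 7(22) with idx 3(11)
Result: [48, 32, 36, 22, 27, 13, 35, 11]


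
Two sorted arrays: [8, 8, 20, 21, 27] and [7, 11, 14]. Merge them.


Compare heads, take smaller each step.
Merged: [7, 8, 8, 11, 14, 20, 21, 27]


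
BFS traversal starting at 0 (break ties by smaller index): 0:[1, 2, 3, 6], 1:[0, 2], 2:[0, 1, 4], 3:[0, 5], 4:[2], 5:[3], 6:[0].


BFS queue: start with [0]
Visit order: [0, 1, 2, 3, 6, 4, 5]


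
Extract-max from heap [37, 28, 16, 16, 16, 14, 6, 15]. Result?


Max = 37
Replace root with last, heapify down
Resulting heap: [28, 16, 16, 15, 16, 14, 6]


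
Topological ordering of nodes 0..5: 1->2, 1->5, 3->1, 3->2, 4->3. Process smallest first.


Kahn's algorithm, process smallest node first
Order: [0, 4, 3, 1, 2, 5]


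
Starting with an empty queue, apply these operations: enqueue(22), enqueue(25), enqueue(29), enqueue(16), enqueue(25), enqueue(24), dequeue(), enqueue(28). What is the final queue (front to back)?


enqueue(22) -> [22]
enqueue(25) -> [22, 25]
enqueue(29) -> [22, 25, 29]
enqueue(16) -> [22, 25, 29, 16]
enqueue(25) -> [22, 25, 29, 16, 25]
enqueue(24) -> [22, 25, 29, 16, 25, 24]
dequeue() returns 22 -> [25, 29, 16, 25, 24]
enqueue(28) -> [25, 29, 16, 25, 24, 28]
Final queue (front to back): [25, 29, 16, 25, 24, 28]


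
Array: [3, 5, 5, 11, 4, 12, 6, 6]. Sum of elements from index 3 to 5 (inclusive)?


Prefix sums: [0, 3, 8, 13, 24, 28, 40, 46, 52]
Sum[3..5] = prefix[6] - prefix[3] = 40 - 13 = 27


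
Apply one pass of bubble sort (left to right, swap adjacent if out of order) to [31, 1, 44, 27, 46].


After one pass: [1, 31, 27, 44, 46]


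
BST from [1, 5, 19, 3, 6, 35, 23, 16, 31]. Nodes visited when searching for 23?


BST root = 1
Search for 23: compare at each node
Path: [1, 5, 19, 35, 23]


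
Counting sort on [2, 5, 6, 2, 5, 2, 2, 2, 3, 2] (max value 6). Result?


Count array: [0, 0, 6, 1, 0, 2, 1]
Reconstruct: [2, 2, 2, 2, 2, 2, 3, 5, 5, 6]


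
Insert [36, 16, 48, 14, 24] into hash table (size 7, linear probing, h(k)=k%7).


Insertions: 36->slot 1; 16->slot 2; 48->slot 6; 14->slot 0; 24->slot 3
Table: [14, 36, 16, 24, None, None, 48]


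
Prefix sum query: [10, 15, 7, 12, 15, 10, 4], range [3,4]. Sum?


Prefix sums: [0, 10, 25, 32, 44, 59, 69, 73]
Sum[3..4] = prefix[5] - prefix[3] = 59 - 32 = 27


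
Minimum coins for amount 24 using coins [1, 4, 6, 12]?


dp[0]=0; dp[i]=1+min(dp[i-c] for c in coins)
...dp[19]=3, dp[20]=3, dp[21]=4, dp[22]=3, dp[23]=4, dp[24]=2
Minimum coins for 24 = 2


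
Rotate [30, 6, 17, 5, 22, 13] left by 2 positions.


Left rotate by 2: [17, 5, 22, 13, 30, 6]


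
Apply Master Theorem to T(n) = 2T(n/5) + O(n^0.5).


a=2, b=5, c=0.5. log_5(2)=0.431 < c=0.5. Case 3: O(n^c) = O(sqrt(n))
Complexity: O(sqrt(n))


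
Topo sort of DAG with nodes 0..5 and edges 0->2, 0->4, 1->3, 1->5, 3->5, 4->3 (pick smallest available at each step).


Kahn's algorithm, process smallest node first
Order: [0, 1, 2, 4, 3, 5]


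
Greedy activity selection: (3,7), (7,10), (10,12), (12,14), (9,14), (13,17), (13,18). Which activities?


Greedy: pick earliest-ending, then skip overlaps.
Selected (4 activities): [(3, 7), (7, 10), (10, 12), (12, 14)]


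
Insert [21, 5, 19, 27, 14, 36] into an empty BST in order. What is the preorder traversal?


Root = 21; build tree by BST insertion.
Preorder traversal: [21, 5, 19, 14, 27, 36]


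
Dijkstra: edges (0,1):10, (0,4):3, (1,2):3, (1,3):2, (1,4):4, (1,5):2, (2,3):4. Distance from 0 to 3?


Dijkstra from 0:
Distances: {0: 0, 1: 7, 2: 10, 3: 9, 4: 3, 5: 9}
Shortest distance to 3 = 9, path = [0, 4, 1, 3]


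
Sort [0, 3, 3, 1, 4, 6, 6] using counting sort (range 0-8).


Count array: [1, 1, 0, 2, 1, 0, 2, 0, 0]
Reconstruct: [0, 1, 3, 3, 4, 6, 6]


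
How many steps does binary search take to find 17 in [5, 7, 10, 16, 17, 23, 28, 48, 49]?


Search for 17:
[0,8] mid=4 arr[4]=17
Total: 1 comparisons


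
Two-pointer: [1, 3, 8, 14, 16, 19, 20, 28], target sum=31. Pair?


Two pointers: lo=0, hi=7
Found pair: (3, 28) summing to 31


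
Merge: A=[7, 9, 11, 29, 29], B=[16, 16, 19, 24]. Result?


Compare heads, take smaller each step.
Merged: [7, 9, 11, 16, 16, 19, 24, 29, 29]


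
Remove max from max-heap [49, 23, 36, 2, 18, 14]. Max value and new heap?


Max = 49
Replace root with last, heapify down
Resulting heap: [36, 23, 14, 2, 18]


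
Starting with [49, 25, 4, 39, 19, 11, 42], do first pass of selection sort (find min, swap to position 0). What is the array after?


After one pass: [4, 25, 49, 39, 19, 11, 42]


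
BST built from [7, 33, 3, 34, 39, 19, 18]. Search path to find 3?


BST root = 7
Search for 3: compare at each node
Path: [7, 3]


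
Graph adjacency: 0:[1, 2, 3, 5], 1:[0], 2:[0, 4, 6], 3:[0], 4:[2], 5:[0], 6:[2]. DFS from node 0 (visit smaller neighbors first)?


DFS stack-based: start with [0]
Visit order: [0, 1, 2, 4, 6, 3, 5]


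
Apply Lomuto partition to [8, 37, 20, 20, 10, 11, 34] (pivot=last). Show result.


Elements <= 34 go left of pivot.
Result: [8, 20, 20, 10, 11, 34, 37], pivot at index 5


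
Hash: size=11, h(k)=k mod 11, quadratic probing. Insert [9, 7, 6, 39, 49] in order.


Insertions: 9->slot 9; 7->slot 7; 6->slot 6; 39->slot 10; 49->slot 5
Table: [None, None, None, None, None, 49, 6, 7, None, 9, 39]


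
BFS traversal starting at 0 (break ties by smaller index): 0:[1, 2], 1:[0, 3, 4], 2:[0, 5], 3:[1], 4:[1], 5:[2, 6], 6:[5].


BFS queue: start with [0]
Visit order: [0, 1, 2, 3, 4, 5, 6]


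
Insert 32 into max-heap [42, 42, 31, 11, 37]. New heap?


Append 32: [42, 42, 31, 11, 37, 32]
Bubble up: swap idx 5(32) with idx 2(31)
Result: [42, 42, 32, 11, 37, 31]


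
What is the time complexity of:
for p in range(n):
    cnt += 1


Per nesting level: O(n) = O(n)
Complexity: O(n)


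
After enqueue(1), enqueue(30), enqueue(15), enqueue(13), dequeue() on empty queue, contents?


enqueue(1) -> [1]
enqueue(30) -> [1, 30]
enqueue(15) -> [1, 30, 15]
enqueue(13) -> [1, 30, 15, 13]
dequeue() returns 1 -> [30, 15, 13]
Final queue (front to back): [30, 15, 13]


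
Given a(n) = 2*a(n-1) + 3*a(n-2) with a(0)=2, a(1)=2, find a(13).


Build bottom-up:
...a(11)=177146, a(12)=531442, a(13)=2*531442+3*177146=1594322


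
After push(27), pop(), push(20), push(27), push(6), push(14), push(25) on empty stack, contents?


push(27) -> [27]
pop() returns 27 -> []
push(20) -> [20]
push(27) -> [20, 27]
push(6) -> [20, 27, 6]
push(14) -> [20, 27, 6, 14]
push(25) -> [20, 27, 6, 14, 25]
Final stack (bottom to top): [20, 27, 6, 14, 25]


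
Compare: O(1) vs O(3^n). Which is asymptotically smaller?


constant grows slower than exponential (base 3)
O(1) is asymptotically smaller; O(3^n) grows faster


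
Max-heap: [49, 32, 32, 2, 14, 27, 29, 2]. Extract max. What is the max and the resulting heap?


Max = 49
Replace root with last, heapify down
Resulting heap: [32, 14, 32, 2, 2, 27, 29]


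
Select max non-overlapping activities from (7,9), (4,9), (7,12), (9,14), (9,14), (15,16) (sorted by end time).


Greedy: pick earliest-ending, then skip overlaps.
Selected (3 activities): [(7, 9), (9, 14), (15, 16)]


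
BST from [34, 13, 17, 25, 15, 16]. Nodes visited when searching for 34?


BST root = 34
Search for 34: compare at each node
Path: [34]


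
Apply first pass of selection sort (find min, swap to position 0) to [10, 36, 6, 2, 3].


After one pass: [2, 36, 6, 10, 3]


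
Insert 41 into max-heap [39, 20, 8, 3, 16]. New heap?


Append 41: [39, 20, 8, 3, 16, 41]
Bubble up: swap idx 5(41) with idx 2(8); swap idx 2(41) with idx 0(39)
Result: [41, 20, 39, 3, 16, 8]


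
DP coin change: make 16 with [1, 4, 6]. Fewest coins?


dp[0]=0; dp[i]=1+min(dp[i-c] for c in coins)
...dp[11]=3, dp[12]=2, dp[13]=3, dp[14]=3, dp[15]=4, dp[16]=3
Minimum coins for 16 = 3


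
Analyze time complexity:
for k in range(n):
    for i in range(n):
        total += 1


Per nesting level: O(n) * O(n) = O(n^2)
Complexity: O(n^2)


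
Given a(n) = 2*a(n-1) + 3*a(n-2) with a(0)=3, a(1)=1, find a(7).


Build bottom-up:
...a(5)=241, a(6)=731, a(7)=2*731+3*241=2185


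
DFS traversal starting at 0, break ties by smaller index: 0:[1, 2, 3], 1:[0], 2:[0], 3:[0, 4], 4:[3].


DFS stack-based: start with [0]
Visit order: [0, 1, 2, 3, 4]


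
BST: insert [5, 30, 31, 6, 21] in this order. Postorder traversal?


Root = 5; build tree by BST insertion.
Postorder traversal: [21, 6, 31, 30, 5]


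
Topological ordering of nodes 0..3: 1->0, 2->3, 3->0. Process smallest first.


Kahn's algorithm, process smallest node first
Order: [1, 2, 3, 0]


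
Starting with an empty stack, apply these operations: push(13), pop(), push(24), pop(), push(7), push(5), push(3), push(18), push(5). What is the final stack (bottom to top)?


push(13) -> [13]
pop() returns 13 -> []
push(24) -> [24]
pop() returns 24 -> []
push(7) -> [7]
push(5) -> [7, 5]
push(3) -> [7, 5, 3]
push(18) -> [7, 5, 3, 18]
push(5) -> [7, 5, 3, 18, 5]
Final stack (bottom to top): [7, 5, 3, 18, 5]


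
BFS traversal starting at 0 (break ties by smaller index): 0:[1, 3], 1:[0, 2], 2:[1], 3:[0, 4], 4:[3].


BFS queue: start with [0]
Visit order: [0, 1, 3, 2, 4]


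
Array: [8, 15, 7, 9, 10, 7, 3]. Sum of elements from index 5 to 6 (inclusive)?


Prefix sums: [0, 8, 23, 30, 39, 49, 56, 59]
Sum[5..6] = prefix[7] - prefix[5] = 59 - 49 = 10


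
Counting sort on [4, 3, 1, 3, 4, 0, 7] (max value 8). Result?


Count array: [1, 1, 0, 2, 2, 0, 0, 1, 0]
Reconstruct: [0, 1, 3, 3, 4, 4, 7]


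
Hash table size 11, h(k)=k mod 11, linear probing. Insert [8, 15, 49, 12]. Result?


Insertions: 8->slot 8; 15->slot 4; 49->slot 5; 12->slot 1
Table: [None, 12, None, None, 15, 49, None, None, 8, None, None]


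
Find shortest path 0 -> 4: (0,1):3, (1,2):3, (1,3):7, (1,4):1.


Dijkstra from 0:
Distances: {0: 0, 1: 3, 2: 6, 3: 10, 4: 4}
Shortest distance to 4 = 4, path = [0, 1, 4]


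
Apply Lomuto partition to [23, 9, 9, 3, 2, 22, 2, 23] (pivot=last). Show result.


Elements <= 23 go left of pivot.
Result: [23, 9, 9, 3, 2, 22, 2, 23], pivot at index 7


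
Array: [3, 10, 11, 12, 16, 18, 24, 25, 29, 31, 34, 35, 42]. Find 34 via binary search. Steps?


Search for 34:
[0,12] mid=6 arr[6]=24
[7,12] mid=9 arr[9]=31
[10,12] mid=11 arr[11]=35
[10,10] mid=10 arr[10]=34
Total: 4 comparisons


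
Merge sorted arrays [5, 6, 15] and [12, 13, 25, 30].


Compare heads, take smaller each step.
Merged: [5, 6, 12, 13, 15, 25, 30]


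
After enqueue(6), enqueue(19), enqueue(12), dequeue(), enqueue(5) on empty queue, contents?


enqueue(6) -> [6]
enqueue(19) -> [6, 19]
enqueue(12) -> [6, 19, 12]
dequeue() returns 6 -> [19, 12]
enqueue(5) -> [19, 12, 5]
Final queue (front to back): [19, 12, 5]


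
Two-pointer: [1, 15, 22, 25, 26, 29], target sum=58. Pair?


Two pointers: lo=0, hi=5
No pair sums to 58


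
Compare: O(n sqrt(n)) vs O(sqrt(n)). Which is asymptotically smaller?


sublinear grows slower than n^1.5
O(sqrt(n)) is asymptotically smaller; O(n sqrt(n)) grows faster


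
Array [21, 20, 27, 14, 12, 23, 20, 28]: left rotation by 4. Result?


Left rotate by 4: [12, 23, 20, 28, 21, 20, 27, 14]


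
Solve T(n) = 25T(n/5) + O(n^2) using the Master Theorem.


a=25, b=5, c=2. log_5(25)=2 = c=2. Case 2: O(n^c log n) = O(n^2 log n)
Complexity: O(n^2 log n)


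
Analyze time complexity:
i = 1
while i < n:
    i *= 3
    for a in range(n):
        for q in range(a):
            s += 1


Per nesting level: O(log n) * O(n) * O(n) [triangular over a] = O(n^2 log n)
Complexity: O(n^2 log n)


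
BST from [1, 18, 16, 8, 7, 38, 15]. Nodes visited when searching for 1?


BST root = 1
Search for 1: compare at each node
Path: [1]


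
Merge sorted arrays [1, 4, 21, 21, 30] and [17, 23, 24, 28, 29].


Compare heads, take smaller each step.
Merged: [1, 4, 17, 21, 21, 23, 24, 28, 29, 30]


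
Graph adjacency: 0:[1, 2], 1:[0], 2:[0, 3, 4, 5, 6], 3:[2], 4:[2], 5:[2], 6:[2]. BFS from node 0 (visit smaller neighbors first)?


BFS queue: start with [0]
Visit order: [0, 1, 2, 3, 4, 5, 6]


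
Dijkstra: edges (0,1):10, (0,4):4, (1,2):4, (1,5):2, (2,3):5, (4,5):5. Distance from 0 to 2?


Dijkstra from 0:
Distances: {0: 0, 1: 10, 2: 14, 3: 19, 4: 4, 5: 9}
Shortest distance to 2 = 14, path = [0, 1, 2]


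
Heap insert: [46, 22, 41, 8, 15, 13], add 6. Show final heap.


Append 6: [46, 22, 41, 8, 15, 13, 6]
Bubble up: no swaps needed
Result: [46, 22, 41, 8, 15, 13, 6]


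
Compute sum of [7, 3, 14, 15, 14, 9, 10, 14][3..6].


Prefix sums: [0, 7, 10, 24, 39, 53, 62, 72, 86]
Sum[3..6] = prefix[7] - prefix[3] = 72 - 24 = 48


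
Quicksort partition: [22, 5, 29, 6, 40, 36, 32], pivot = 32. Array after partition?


Elements <= 32 go left of pivot.
Result: [22, 5, 29, 6, 32, 36, 40], pivot at index 4


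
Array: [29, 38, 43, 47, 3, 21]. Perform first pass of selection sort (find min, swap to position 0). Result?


After one pass: [3, 38, 43, 47, 29, 21]


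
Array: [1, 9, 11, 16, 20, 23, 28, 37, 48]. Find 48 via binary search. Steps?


Search for 48:
[0,8] mid=4 arr[4]=20
[5,8] mid=6 arr[6]=28
[7,8] mid=7 arr[7]=37
[8,8] mid=8 arr[8]=48
Total: 4 comparisons


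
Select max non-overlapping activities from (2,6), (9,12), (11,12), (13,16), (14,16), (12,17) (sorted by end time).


Greedy: pick earliest-ending, then skip overlaps.
Selected (3 activities): [(2, 6), (9, 12), (13, 16)]


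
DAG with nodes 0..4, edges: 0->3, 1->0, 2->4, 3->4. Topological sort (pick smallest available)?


Kahn's algorithm, process smallest node first
Order: [1, 0, 2, 3, 4]


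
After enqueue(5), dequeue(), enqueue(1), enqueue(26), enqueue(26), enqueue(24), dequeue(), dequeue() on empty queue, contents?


enqueue(5) -> [5]
dequeue() returns 5 -> []
enqueue(1) -> [1]
enqueue(26) -> [1, 26]
enqueue(26) -> [1, 26, 26]
enqueue(24) -> [1, 26, 26, 24]
dequeue() returns 1 -> [26, 26, 24]
dequeue() returns 26 -> [26, 24]
Final queue (front to back): [26, 24]


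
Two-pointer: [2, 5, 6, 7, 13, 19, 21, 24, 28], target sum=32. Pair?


Two pointers: lo=0, hi=8
Found pair: (13, 19) summing to 32


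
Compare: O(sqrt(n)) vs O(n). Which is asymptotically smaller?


sublinear grows slower than linear
O(sqrt(n)) is asymptotically smaller; O(n) grows faster


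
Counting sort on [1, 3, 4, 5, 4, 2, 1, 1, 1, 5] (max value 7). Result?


Count array: [0, 4, 1, 1, 2, 2, 0, 0]
Reconstruct: [1, 1, 1, 1, 2, 3, 4, 4, 5, 5]


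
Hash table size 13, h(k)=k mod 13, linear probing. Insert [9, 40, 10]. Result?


Insertions: 9->slot 9; 40->slot 1; 10->slot 10
Table: [None, 40, None, None, None, None, None, None, None, 9, 10, None, None]


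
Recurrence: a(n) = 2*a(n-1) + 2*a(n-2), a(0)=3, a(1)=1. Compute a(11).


Build bottom-up:
...a(9)=7824, a(10)=21376, a(11)=2*21376+2*7824=58400


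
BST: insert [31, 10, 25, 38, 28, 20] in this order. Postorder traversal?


Root = 31; build tree by BST insertion.
Postorder traversal: [20, 28, 25, 10, 38, 31]


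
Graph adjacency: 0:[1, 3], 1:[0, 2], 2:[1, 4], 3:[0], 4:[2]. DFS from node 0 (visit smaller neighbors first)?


DFS stack-based: start with [0]
Visit order: [0, 1, 2, 4, 3]


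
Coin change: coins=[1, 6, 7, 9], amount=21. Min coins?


dp[0]=0; dp[i]=1+min(dp[i-c] for c in coins)
...dp[16]=2, dp[17]=3, dp[18]=2, dp[19]=3, dp[20]=3, dp[21]=3
Minimum coins for 21 = 3


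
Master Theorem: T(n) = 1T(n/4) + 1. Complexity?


a=1, b=4, c=0. log_4(1)=0 = c=0. Case 2: O(n^c log n) = O(log n)
Complexity: O(log n)


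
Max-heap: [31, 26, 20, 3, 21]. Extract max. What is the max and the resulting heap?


Max = 31
Replace root with last, heapify down
Resulting heap: [26, 21, 20, 3]


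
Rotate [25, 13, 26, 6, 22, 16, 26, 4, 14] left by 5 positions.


Left rotate by 5: [16, 26, 4, 14, 25, 13, 26, 6, 22]


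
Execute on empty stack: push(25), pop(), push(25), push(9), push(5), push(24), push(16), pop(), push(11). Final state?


push(25) -> [25]
pop() returns 25 -> []
push(25) -> [25]
push(9) -> [25, 9]
push(5) -> [25, 9, 5]
push(24) -> [25, 9, 5, 24]
push(16) -> [25, 9, 5, 24, 16]
pop() returns 16 -> [25, 9, 5, 24]
push(11) -> [25, 9, 5, 24, 11]
Final stack (bottom to top): [25, 9, 5, 24, 11]


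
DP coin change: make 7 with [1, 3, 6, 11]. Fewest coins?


dp[0]=0; dp[i]=1+min(dp[i-c] for c in coins)
...dp[2]=2, dp[3]=1, dp[4]=2, dp[5]=3, dp[6]=1, dp[7]=2
Minimum coins for 7 = 2


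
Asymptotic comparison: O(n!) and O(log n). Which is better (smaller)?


logarithmic grows slower than factorial
O(log n) is asymptotically smaller; O(n!) grows faster


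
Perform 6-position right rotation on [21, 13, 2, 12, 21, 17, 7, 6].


Right rotate by 6: [2, 12, 21, 17, 7, 6, 21, 13]


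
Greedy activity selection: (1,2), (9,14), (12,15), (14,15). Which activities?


Greedy: pick earliest-ending, then skip overlaps.
Selected (3 activities): [(1, 2), (9, 14), (14, 15)]


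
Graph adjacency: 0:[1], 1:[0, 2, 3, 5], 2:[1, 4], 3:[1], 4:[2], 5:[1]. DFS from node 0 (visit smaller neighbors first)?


DFS stack-based: start with [0]
Visit order: [0, 1, 2, 4, 3, 5]


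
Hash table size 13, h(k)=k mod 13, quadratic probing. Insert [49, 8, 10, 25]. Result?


Insertions: 49->slot 10; 8->slot 8; 10->slot 11; 25->slot 12
Table: [None, None, None, None, None, None, None, None, 8, None, 49, 10, 25]


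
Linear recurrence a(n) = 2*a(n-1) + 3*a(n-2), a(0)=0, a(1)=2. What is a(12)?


Build bottom-up:
...a(10)=29524, a(11)=88574, a(12)=2*88574+3*29524=265720


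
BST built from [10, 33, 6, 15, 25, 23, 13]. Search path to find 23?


BST root = 10
Search for 23: compare at each node
Path: [10, 33, 15, 25, 23]


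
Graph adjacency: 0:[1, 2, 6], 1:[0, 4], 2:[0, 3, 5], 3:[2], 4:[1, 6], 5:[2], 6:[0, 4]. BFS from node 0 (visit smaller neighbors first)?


BFS queue: start with [0]
Visit order: [0, 1, 2, 6, 4, 3, 5]


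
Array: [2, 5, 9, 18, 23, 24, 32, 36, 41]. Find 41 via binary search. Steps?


Search for 41:
[0,8] mid=4 arr[4]=23
[5,8] mid=6 arr[6]=32
[7,8] mid=7 arr[7]=36
[8,8] mid=8 arr[8]=41
Total: 4 comparisons


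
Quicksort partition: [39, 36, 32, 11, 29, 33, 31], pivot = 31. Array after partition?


Elements <= 31 go left of pivot.
Result: [11, 29, 31, 39, 36, 33, 32], pivot at index 2


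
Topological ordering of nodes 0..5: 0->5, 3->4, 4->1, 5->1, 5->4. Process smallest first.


Kahn's algorithm, process smallest node first
Order: [0, 2, 3, 5, 4, 1]


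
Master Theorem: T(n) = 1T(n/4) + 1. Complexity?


a=1, b=4, c=0. log_4(1)=0 = c=0. Case 2: O(n^c log n) = O(log n)
Complexity: O(log n)


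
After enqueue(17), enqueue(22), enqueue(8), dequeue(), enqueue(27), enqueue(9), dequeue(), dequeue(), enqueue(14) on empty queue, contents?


enqueue(17) -> [17]
enqueue(22) -> [17, 22]
enqueue(8) -> [17, 22, 8]
dequeue() returns 17 -> [22, 8]
enqueue(27) -> [22, 8, 27]
enqueue(9) -> [22, 8, 27, 9]
dequeue() returns 22 -> [8, 27, 9]
dequeue() returns 8 -> [27, 9]
enqueue(14) -> [27, 9, 14]
Final queue (front to back): [27, 9, 14]


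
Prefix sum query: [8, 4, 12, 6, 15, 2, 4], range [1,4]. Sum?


Prefix sums: [0, 8, 12, 24, 30, 45, 47, 51]
Sum[1..4] = prefix[5] - prefix[1] = 45 - 8 = 37


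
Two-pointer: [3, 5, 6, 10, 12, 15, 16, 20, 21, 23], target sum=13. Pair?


Two pointers: lo=0, hi=9
Found pair: (3, 10) summing to 13


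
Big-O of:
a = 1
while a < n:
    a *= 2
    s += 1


Per nesting level: O(log n) = O(log n)
Complexity: O(log n)


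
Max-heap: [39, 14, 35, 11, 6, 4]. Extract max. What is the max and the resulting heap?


Max = 39
Replace root with last, heapify down
Resulting heap: [35, 14, 4, 11, 6]


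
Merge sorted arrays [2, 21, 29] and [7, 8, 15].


Compare heads, take smaller each step.
Merged: [2, 7, 8, 15, 21, 29]


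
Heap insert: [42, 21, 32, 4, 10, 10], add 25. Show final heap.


Append 25: [42, 21, 32, 4, 10, 10, 25]
Bubble up: no swaps needed
Result: [42, 21, 32, 4, 10, 10, 25]


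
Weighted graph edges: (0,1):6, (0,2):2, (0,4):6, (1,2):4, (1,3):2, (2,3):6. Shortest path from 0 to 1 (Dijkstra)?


Dijkstra from 0:
Distances: {0: 0, 1: 6, 2: 2, 3: 8, 4: 6}
Shortest distance to 1 = 6, path = [0, 1]


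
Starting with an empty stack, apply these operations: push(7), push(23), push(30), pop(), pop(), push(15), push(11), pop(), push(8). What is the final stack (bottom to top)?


push(7) -> [7]
push(23) -> [7, 23]
push(30) -> [7, 23, 30]
pop() returns 30 -> [7, 23]
pop() returns 23 -> [7]
push(15) -> [7, 15]
push(11) -> [7, 15, 11]
pop() returns 11 -> [7, 15]
push(8) -> [7, 15, 8]
Final stack (bottom to top): [7, 15, 8]


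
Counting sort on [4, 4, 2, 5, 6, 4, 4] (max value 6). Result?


Count array: [0, 0, 1, 0, 4, 1, 1]
Reconstruct: [2, 4, 4, 4, 4, 5, 6]


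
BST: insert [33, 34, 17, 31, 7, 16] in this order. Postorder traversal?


Root = 33; build tree by BST insertion.
Postorder traversal: [16, 7, 31, 17, 34, 33]


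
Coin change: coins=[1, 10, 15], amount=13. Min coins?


dp[0]=0; dp[i]=1+min(dp[i-c] for c in coins)
...dp[8]=8, dp[9]=9, dp[10]=1, dp[11]=2, dp[12]=3, dp[13]=4
Minimum coins for 13 = 4


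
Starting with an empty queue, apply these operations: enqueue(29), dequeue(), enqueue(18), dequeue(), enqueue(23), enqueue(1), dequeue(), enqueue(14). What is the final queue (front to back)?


enqueue(29) -> [29]
dequeue() returns 29 -> []
enqueue(18) -> [18]
dequeue() returns 18 -> []
enqueue(23) -> [23]
enqueue(1) -> [23, 1]
dequeue() returns 23 -> [1]
enqueue(14) -> [1, 14]
Final queue (front to back): [1, 14]


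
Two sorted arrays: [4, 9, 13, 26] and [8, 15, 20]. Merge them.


Compare heads, take smaller each step.
Merged: [4, 8, 9, 13, 15, 20, 26]


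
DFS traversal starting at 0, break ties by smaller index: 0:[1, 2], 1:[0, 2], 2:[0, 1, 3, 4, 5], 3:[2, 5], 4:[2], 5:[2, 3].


DFS stack-based: start with [0]
Visit order: [0, 1, 2, 3, 5, 4]


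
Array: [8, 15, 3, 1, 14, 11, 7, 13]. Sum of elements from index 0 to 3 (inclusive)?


Prefix sums: [0, 8, 23, 26, 27, 41, 52, 59, 72]
Sum[0..3] = prefix[4] - prefix[0] = 27 - 0 = 27


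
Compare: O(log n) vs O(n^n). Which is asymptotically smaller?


logarithmic grows slower than n^n
O(log n) is asymptotically smaller; O(n^n) grows faster


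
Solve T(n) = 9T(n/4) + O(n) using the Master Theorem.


a=9, b=4, c=1. log_4(9)=1.585 > c=1. Case 1: O(n^log_b(a)) = O(n^1.585)
Complexity: O(n^1.585)


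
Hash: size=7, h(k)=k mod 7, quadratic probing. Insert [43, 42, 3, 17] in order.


Insertions: 43->slot 1; 42->slot 0; 3->slot 3; 17->slot 4
Table: [42, 43, None, 3, 17, None, None]


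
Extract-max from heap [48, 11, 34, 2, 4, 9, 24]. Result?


Max = 48
Replace root with last, heapify down
Resulting heap: [34, 11, 24, 2, 4, 9]


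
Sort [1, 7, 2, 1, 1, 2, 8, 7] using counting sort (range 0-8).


Count array: [0, 3, 2, 0, 0, 0, 0, 2, 1]
Reconstruct: [1, 1, 1, 2, 2, 7, 7, 8]


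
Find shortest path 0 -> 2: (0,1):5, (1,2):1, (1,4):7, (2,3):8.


Dijkstra from 0:
Distances: {0: 0, 1: 5, 2: 6, 3: 14, 4: 12}
Shortest distance to 2 = 6, path = [0, 1, 2]


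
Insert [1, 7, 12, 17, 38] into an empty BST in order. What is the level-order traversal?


Root = 1; build tree by BST insertion.
Level-Order traversal: [1, 7, 12, 17, 38]


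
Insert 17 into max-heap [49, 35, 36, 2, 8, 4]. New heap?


Append 17: [49, 35, 36, 2, 8, 4, 17]
Bubble up: no swaps needed
Result: [49, 35, 36, 2, 8, 4, 17]


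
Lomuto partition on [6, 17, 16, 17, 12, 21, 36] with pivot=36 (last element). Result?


Elements <= 36 go left of pivot.
Result: [6, 17, 16, 17, 12, 21, 36], pivot at index 6


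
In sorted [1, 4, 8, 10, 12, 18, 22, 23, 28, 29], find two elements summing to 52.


Two pointers: lo=0, hi=9
Found pair: (23, 29) summing to 52


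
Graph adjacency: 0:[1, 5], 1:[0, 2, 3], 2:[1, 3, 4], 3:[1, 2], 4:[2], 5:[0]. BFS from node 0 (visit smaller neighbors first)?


BFS queue: start with [0]
Visit order: [0, 1, 5, 2, 3, 4]


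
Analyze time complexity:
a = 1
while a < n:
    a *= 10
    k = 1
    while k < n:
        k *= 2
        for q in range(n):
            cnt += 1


Per nesting level: O(log n) * O(log n) * O(n) = O(n (log n)^2)
Complexity: O(n (log n)^2)


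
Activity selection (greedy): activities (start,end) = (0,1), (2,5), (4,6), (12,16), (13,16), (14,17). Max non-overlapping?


Greedy: pick earliest-ending, then skip overlaps.
Selected (3 activities): [(0, 1), (2, 5), (12, 16)]


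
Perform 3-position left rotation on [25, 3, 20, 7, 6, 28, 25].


Left rotate by 3: [7, 6, 28, 25, 25, 3, 20]


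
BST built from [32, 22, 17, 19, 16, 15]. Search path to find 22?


BST root = 32
Search for 22: compare at each node
Path: [32, 22]


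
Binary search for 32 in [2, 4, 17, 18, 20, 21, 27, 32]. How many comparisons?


Search for 32:
[0,7] mid=3 arr[3]=18
[4,7] mid=5 arr[5]=21
[6,7] mid=6 arr[6]=27
[7,7] mid=7 arr[7]=32
Total: 4 comparisons


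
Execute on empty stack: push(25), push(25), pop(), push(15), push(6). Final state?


push(25) -> [25]
push(25) -> [25, 25]
pop() returns 25 -> [25]
push(15) -> [25, 15]
push(6) -> [25, 15, 6]
Final stack (bottom to top): [25, 15, 6]


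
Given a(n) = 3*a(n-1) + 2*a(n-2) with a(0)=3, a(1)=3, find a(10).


Build bottom-up:
...a(8)=29415, a(9)=104763, a(10)=3*104763+2*29415=373119


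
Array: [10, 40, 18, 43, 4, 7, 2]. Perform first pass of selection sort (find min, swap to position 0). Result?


After one pass: [2, 40, 18, 43, 4, 7, 10]


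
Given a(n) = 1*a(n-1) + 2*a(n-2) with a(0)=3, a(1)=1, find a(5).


Build bottom-up:
...a(3)=9, a(4)=23, a(5)=1*23+2*9=41


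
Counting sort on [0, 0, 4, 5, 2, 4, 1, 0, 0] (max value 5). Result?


Count array: [4, 1, 1, 0, 2, 1]
Reconstruct: [0, 0, 0, 0, 1, 2, 4, 4, 5]


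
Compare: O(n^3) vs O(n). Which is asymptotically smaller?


linear grows slower than cubic
O(n) is asymptotically smaller; O(n^3) grows faster


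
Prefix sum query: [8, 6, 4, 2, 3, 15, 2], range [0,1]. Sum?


Prefix sums: [0, 8, 14, 18, 20, 23, 38, 40]
Sum[0..1] = prefix[2] - prefix[0] = 14 - 0 = 14


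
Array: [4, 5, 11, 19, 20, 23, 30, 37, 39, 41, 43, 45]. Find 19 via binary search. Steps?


Search for 19:
[0,11] mid=5 arr[5]=23
[0,4] mid=2 arr[2]=11
[3,4] mid=3 arr[3]=19
Total: 3 comparisons


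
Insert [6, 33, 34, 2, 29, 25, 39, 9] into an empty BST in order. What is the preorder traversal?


Root = 6; build tree by BST insertion.
Preorder traversal: [6, 2, 33, 29, 25, 9, 34, 39]


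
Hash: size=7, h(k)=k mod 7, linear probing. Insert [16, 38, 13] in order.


Insertions: 16->slot 2; 38->slot 3; 13->slot 6
Table: [None, None, 16, 38, None, None, 13]


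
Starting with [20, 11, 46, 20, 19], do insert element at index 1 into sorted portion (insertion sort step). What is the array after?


After one pass: [11, 20, 46, 20, 19]


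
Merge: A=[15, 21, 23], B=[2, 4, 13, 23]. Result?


Compare heads, take smaller each step.
Merged: [2, 4, 13, 15, 21, 23, 23]


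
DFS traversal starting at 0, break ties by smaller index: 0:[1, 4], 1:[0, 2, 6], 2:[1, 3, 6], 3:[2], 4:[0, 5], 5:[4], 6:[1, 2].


DFS stack-based: start with [0]
Visit order: [0, 1, 2, 3, 6, 4, 5]


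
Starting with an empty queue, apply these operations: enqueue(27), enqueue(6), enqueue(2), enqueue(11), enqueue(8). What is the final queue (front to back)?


enqueue(27) -> [27]
enqueue(6) -> [27, 6]
enqueue(2) -> [27, 6, 2]
enqueue(11) -> [27, 6, 2, 11]
enqueue(8) -> [27, 6, 2, 11, 8]
Final queue (front to back): [27, 6, 2, 11, 8]


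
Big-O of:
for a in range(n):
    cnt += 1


Per nesting level: O(n) = O(n)
Complexity: O(n)


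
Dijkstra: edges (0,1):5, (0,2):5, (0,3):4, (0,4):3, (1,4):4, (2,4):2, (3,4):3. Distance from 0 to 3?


Dijkstra from 0:
Distances: {0: 0, 1: 5, 2: 5, 3: 4, 4: 3}
Shortest distance to 3 = 4, path = [0, 3]


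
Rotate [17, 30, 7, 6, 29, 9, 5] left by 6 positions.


Left rotate by 6: [5, 17, 30, 7, 6, 29, 9]


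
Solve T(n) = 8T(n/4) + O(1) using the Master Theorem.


a=8, b=4, c=0. log_4(8)=1.5 > c=0. Case 1: O(n^log_b(a)) = O(n^1.500)
Complexity: O(n^1.500)


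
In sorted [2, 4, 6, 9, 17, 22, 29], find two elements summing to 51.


Two pointers: lo=0, hi=6
Found pair: (22, 29) summing to 51


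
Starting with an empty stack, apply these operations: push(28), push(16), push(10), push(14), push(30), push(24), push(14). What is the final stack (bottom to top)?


push(28) -> [28]
push(16) -> [28, 16]
push(10) -> [28, 16, 10]
push(14) -> [28, 16, 10, 14]
push(30) -> [28, 16, 10, 14, 30]
push(24) -> [28, 16, 10, 14, 30, 24]
push(14) -> [28, 16, 10, 14, 30, 24, 14]
Final stack (bottom to top): [28, 16, 10, 14, 30, 24, 14]


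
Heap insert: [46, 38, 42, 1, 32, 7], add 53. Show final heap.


Append 53: [46, 38, 42, 1, 32, 7, 53]
Bubble up: swap idx 6(53) with idx 2(42); swap idx 2(53) with idx 0(46)
Result: [53, 38, 46, 1, 32, 7, 42]


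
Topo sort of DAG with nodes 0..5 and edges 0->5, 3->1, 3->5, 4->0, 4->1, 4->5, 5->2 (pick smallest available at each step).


Kahn's algorithm, process smallest node first
Order: [3, 4, 0, 1, 5, 2]


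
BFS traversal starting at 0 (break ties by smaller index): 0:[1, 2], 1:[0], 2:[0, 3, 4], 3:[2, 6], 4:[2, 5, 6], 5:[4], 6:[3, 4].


BFS queue: start with [0]
Visit order: [0, 1, 2, 3, 4, 6, 5]


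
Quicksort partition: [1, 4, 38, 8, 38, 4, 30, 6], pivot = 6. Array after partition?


Elements <= 6 go left of pivot.
Result: [1, 4, 4, 6, 38, 38, 30, 8], pivot at index 3


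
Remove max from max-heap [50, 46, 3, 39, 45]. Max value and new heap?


Max = 50
Replace root with last, heapify down
Resulting heap: [46, 45, 3, 39]


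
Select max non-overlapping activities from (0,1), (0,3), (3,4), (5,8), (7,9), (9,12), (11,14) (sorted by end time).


Greedy: pick earliest-ending, then skip overlaps.
Selected (4 activities): [(0, 1), (3, 4), (5, 8), (9, 12)]


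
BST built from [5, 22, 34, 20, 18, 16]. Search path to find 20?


BST root = 5
Search for 20: compare at each node
Path: [5, 22, 20]


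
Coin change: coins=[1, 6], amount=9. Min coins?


dp[0]=0; dp[i]=1+min(dp[i-c] for c in coins)
...dp[4]=4, dp[5]=5, dp[6]=1, dp[7]=2, dp[8]=3, dp[9]=4
Minimum coins for 9 = 4


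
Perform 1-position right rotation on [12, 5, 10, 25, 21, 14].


Right rotate by 1: [14, 12, 5, 10, 25, 21]


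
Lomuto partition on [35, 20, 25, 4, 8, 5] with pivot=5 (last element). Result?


Elements <= 5 go left of pivot.
Result: [4, 5, 25, 35, 8, 20], pivot at index 1


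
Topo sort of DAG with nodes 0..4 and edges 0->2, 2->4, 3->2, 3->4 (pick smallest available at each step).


Kahn's algorithm, process smallest node first
Order: [0, 1, 3, 2, 4]


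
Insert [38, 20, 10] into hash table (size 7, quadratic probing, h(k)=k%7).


Insertions: 38->slot 3; 20->slot 6; 10->slot 4
Table: [None, None, None, 38, 10, None, 20]


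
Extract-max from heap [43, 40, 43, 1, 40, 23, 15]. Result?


Max = 43
Replace root with last, heapify down
Resulting heap: [43, 40, 23, 1, 40, 15]


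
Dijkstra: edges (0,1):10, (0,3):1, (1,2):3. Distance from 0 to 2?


Dijkstra from 0:
Distances: {0: 0, 1: 10, 2: 13, 3: 1}
Shortest distance to 2 = 13, path = [0, 1, 2]


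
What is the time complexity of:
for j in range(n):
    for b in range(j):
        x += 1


Per nesting level: O(n) * O(n) [triangular over j] = O(n^2)
Complexity: O(n^2)


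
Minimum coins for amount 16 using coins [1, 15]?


dp[0]=0; dp[i]=1+min(dp[i-c] for c in coins)
...dp[11]=11, dp[12]=12, dp[13]=13, dp[14]=14, dp[15]=1, dp[16]=2
Minimum coins for 16 = 2


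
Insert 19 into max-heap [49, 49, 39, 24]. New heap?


Append 19: [49, 49, 39, 24, 19]
Bubble up: no swaps needed
Result: [49, 49, 39, 24, 19]


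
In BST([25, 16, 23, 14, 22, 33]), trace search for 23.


BST root = 25
Search for 23: compare at each node
Path: [25, 16, 23]


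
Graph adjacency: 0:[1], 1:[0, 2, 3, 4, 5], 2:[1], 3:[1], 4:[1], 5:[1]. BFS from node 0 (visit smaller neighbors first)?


BFS queue: start with [0]
Visit order: [0, 1, 2, 3, 4, 5]


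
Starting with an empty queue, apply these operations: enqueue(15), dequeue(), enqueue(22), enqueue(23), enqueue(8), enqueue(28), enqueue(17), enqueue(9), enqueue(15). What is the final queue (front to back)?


enqueue(15) -> [15]
dequeue() returns 15 -> []
enqueue(22) -> [22]
enqueue(23) -> [22, 23]
enqueue(8) -> [22, 23, 8]
enqueue(28) -> [22, 23, 8, 28]
enqueue(17) -> [22, 23, 8, 28, 17]
enqueue(9) -> [22, 23, 8, 28, 17, 9]
enqueue(15) -> [22, 23, 8, 28, 17, 9, 15]
Final queue (front to back): [22, 23, 8, 28, 17, 9, 15]


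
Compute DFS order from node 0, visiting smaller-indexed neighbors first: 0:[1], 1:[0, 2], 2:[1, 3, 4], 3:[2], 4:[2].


DFS stack-based: start with [0]
Visit order: [0, 1, 2, 3, 4]


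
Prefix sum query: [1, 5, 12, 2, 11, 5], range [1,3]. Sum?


Prefix sums: [0, 1, 6, 18, 20, 31, 36]
Sum[1..3] = prefix[4] - prefix[1] = 20 - 1 = 19


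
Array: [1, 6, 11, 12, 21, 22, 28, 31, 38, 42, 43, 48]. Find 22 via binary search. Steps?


Search for 22:
[0,11] mid=5 arr[5]=22
Total: 1 comparisons


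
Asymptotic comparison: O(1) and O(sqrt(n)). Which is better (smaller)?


constant grows slower than sublinear
O(1) is asymptotically smaller; O(sqrt(n)) grows faster


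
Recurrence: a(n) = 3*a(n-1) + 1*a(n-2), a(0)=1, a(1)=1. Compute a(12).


Build bottom-up:
...a(10)=55807, a(11)=184318, a(12)=3*184318+1*55807=608761


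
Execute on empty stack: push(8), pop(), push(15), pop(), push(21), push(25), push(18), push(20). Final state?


push(8) -> [8]
pop() returns 8 -> []
push(15) -> [15]
pop() returns 15 -> []
push(21) -> [21]
push(25) -> [21, 25]
push(18) -> [21, 25, 18]
push(20) -> [21, 25, 18, 20]
Final stack (bottom to top): [21, 25, 18, 20]


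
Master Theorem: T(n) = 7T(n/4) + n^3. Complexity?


a=7, b=4, c=3. log_4(7)=1.404 < c=3. Case 3: O(n^c) = O(n^3)
Complexity: O(n^3)


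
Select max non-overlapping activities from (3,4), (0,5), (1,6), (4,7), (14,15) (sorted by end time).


Greedy: pick earliest-ending, then skip overlaps.
Selected (3 activities): [(3, 4), (4, 7), (14, 15)]


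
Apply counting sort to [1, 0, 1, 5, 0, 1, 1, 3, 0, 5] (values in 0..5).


Count array: [3, 4, 0, 1, 0, 2]
Reconstruct: [0, 0, 0, 1, 1, 1, 1, 3, 5, 5]


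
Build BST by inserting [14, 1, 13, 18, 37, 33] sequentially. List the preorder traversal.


Root = 14; build tree by BST insertion.
Preorder traversal: [14, 1, 13, 18, 37, 33]


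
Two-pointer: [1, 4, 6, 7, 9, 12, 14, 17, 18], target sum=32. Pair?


Two pointers: lo=0, hi=8
Found pair: (14, 18) summing to 32


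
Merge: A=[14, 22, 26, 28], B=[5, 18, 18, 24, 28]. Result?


Compare heads, take smaller each step.
Merged: [5, 14, 18, 18, 22, 24, 26, 28, 28]


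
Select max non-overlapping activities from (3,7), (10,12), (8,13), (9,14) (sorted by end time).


Greedy: pick earliest-ending, then skip overlaps.
Selected (2 activities): [(3, 7), (10, 12)]


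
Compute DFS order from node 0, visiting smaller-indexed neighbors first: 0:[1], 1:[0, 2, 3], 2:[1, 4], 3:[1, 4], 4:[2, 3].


DFS stack-based: start with [0]
Visit order: [0, 1, 2, 4, 3]


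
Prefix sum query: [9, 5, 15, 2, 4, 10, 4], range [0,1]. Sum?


Prefix sums: [0, 9, 14, 29, 31, 35, 45, 49]
Sum[0..1] = prefix[2] - prefix[0] = 14 - 0 = 14


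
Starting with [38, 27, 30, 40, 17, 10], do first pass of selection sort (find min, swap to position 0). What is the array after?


After one pass: [10, 27, 30, 40, 17, 38]


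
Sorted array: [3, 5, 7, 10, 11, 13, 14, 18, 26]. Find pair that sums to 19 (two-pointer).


Two pointers: lo=0, hi=8
Found pair: (5, 14) summing to 19


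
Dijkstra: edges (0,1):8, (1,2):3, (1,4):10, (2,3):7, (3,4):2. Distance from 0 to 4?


Dijkstra from 0:
Distances: {0: 0, 1: 8, 2: 11, 3: 18, 4: 18}
Shortest distance to 4 = 18, path = [0, 1, 4]


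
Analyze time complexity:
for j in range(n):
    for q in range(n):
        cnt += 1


Per nesting level: O(n) * O(n) = O(n^2)
Complexity: O(n^2)


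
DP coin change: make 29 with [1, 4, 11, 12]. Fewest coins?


dp[0]=0; dp[i]=1+min(dp[i-c] for c in coins)
...dp[24]=2, dp[25]=3, dp[26]=3, dp[27]=3, dp[28]=3, dp[29]=4
Minimum coins for 29 = 4


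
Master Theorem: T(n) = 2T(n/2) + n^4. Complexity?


a=2, b=2, c=4. log_2(2)=1 < c=4. Case 3: O(n^c) = O(n^4)
Complexity: O(n^4)
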